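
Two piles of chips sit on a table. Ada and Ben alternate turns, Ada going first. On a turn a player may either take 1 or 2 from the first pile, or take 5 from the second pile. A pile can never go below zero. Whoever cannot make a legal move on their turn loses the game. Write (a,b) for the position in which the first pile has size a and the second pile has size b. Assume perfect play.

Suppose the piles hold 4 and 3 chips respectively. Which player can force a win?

Classify positions by backward induction: terminal positions (no move available) are L. From any other position, the mover wins iff some move reaches an L.
No move ever increases a pile, so every position that can arise here has a ≤ 4 and b ≤ 3; it is enough to label the cells with 0 ≤ a ≤ 4 and 0 ≤ b ≤ 3.
Every move lowers a or b (never raises either), so fill the grid row by row in increasing a, and left to right within a row: each cell's successors are then already labelled.
      b=0  b=1  b=2  b=3
a=0:    L    L    L    L
a=1:    W    W    W    W
a=2:    W    W    W    W
a=3:    L    L    L    L
a=4:    W    W    W    W
Cells with no legal move (terminal, hence L): (0,0), (0,1), (0,2), (0,3).
The remaining L cells, each justified by listing all of its moves:
(3,0): L (options (2,0)(W), (1,0)(W) are all W)
(3,1): L (options (2,1)(W), (1,1)(W) are all W)
(3,2): L (options (2,2)(W), (1,2)(W) are all W)
(3,3): L (options (2,3)(W), (1,3)(W) are all W)
Every other cell has at least one move into one of the L cells above, so it is W.
The starting position (4,3) is W: Ada should move to (3,3), handing over an L position.

Ada wins.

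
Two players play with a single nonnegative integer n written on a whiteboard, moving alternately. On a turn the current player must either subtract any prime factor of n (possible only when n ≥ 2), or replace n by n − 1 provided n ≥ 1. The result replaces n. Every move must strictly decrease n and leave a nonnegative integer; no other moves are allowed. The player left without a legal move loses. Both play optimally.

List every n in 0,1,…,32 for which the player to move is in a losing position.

Positions with no move are L. A position that does have a move is losing for the player to move precisely when every available move leads to a winning position for the opponent. Fill in the labels:
n=0: no move → L
n=1: can move to 0, which is L ⇒ W
n=2: can move to 0, which is L ⇒ W
n=3: can move to 0, which is L ⇒ W
n=4: moves to 2(W), 3(W); every one is W ⇒ L
n=5: can move to 0, which is L ⇒ W
n=6: can move to 4, which is L ⇒ W
n=7: can move to 0, which is L ⇒ W
n=8: moves to 6(W), 7(W); every one is W ⇒ L
n=9: can move to 8, which is L ⇒ W
n=10: can move to 8, which is L ⇒ W
n=11: can move to 0, which is L ⇒ W
n=12: moves to 9(W), 10(W), 11(W); every one is W ⇒ L
n=13: can move to 0, which is L ⇒ W
n=14: can move to 12, which is L ⇒ W
n=15: can move to 12, which is L ⇒ W
n=16: moves to 14(W), 15(W); every one is W ⇒ L
n=17: can move to 0, which is L ⇒ W
n=18: can move to 16, which is L ⇒ W
n=19: can move to 0, which is L ⇒ W
n=20: moves to 15(W), 18(W), 19(W); every one is W ⇒ L
n=21: can move to 20, which is L ⇒ W
n=22: can move to 20, which is L ⇒ W
n=23: can move to 0, which is L ⇒ W
n=24: moves to 21(W), 22(W), 23(W); every one is W ⇒ L
n=25: can move to 20, which is L ⇒ W
n=26: can move to 24, which is L ⇒ W
n=27: can move to 24, which is L ⇒ W
n=28: moves to 21(W), 26(W), 27(W); every one is W ⇒ L
n=29: can move to 0, which is L ⇒ W
n=30: can move to 28, which is L ⇒ W
n=31: can move to 0, which is L ⇒ W
n=32: moves to 30(W), 31(W); every one is W ⇒ L
The losing starting values of n are exactly the entries labelled L in this table (9 of them).

0, 4, 8, 12, 16, 20, 24, 28, 32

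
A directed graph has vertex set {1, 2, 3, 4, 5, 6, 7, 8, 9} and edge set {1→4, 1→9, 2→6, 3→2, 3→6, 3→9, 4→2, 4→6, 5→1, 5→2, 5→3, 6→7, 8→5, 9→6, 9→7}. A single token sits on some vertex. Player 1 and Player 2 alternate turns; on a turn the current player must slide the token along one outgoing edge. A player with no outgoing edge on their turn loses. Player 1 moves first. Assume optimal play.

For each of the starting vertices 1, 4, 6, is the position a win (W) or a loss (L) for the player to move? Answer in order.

1: L, 4: W, 6: W

Classify positions by backward induction: terminal positions (no move available) are L. From any other position, the mover wins iff some move reaches an L.
Every edge goes from a vertex to one that appears earlier in the order 7, 6, 9, 2, 4, 1, 3, 5, 8, so processing vertices in that order labels each vertex after all of its successors.
7: no outgoing edge → L
6: can move to 7, which is L ⇒ W
9: can move to 7, which is L ⇒ W
2: the only move is to 6(W), a W ⇒ L
4: can move to 2, which is L ⇒ W
1: moves to 4(W), 9(W); every one is W ⇒ L
3: can move to 2, which is L ⇒ W
5: can move to 1, which is L ⇒ W
8: the only move is to 5(W), a W ⇒ L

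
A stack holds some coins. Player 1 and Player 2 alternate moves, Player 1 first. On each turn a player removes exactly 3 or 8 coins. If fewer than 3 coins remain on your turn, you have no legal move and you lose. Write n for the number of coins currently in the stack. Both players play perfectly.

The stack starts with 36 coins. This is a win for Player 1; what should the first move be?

Use the standard recursion: the mover loses at a terminal position; elsewhere, the mover wins exactly when some move hands the opponent an L position.
n=0: no move → L
n=1: no move → L
n=2: no move → L
n=3: reaches L-position 0 → W
n=4: reaches L-position 1 → W
n=5: reaches L-position 2 → W
n=6: only reaches 3(W), which is W → L
n=7: only reaches 4(W), which is W → L
n=8: reaches L-position 0 → W
n=9: reaches L-position 6 → W
n=10: reaches L-position 7 → W
n=11: only reaches 8(W), 3(W), all W → L
n=12: only reaches 9(W), 4(W), all W → L
n=13: only reaches 10(W), 5(W), all W → L
n=14: reaches L-position 11 → W
n=15: reaches L-position 12 → W
n=16: reaches L-position 13 → W
n=17: only reaches 14(W), 9(W), all W → L
n=18: only reaches 15(W), 10(W), all W → L
n=19: reaches L-position 11 → W
n=20: reaches L-position 17 → W
n=21: reaches L-position 18 → W
n=22: only reaches 19(W), 14(W), all W → L
n=23: only reaches 20(W), 15(W), all W → L
n=24: only reaches 21(W), 16(W), all W → L
n=25: reaches L-position 22 → W
n=26: reaches L-position 23 → W
n=27: reaches L-position 24 → W
n=28: only reaches 25(W), 20(W), all W → L
n=29: only reaches 26(W), 21(W), all W → L
n=30: reaches L-position 22 → W
n=31: reaches L-position 28 → W
n=32: reaches L-position 29 → W
n=33: only reaches 30(W), 25(W), all W → L
n=34: only reaches 31(W), 26(W), all W → L
n=35: only reaches 32(W), 27(W), all W → L
n=36: reaches L-position 33 → W
From 36, the L positions reachable in one move are: 33, 28. Any move reaching one of these is winning.

Remove 3, leaving 33.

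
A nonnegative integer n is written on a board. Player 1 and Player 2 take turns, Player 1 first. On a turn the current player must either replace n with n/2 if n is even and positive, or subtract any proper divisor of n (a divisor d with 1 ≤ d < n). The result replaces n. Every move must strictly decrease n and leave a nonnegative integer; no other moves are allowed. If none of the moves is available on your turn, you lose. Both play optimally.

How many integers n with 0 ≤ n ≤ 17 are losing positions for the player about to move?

Compute win/loss labels from the base case upward. A position with no move is L. Any other position is W if it can reach an L in one move, else L.
n=0: no move → L
n=1: no move → L
n=2: can move to 1, which is L ⇒ W
n=3: the only move is to 2(W), a W ⇒ L
n=4: can move to 3, which is L ⇒ W
n=5: the only move is to 4(W), a W ⇒ L
n=6: can move to 3, which is L ⇒ W
n=7: the only move is to 6(W), a W ⇒ L
n=8: can move to 7, which is L ⇒ W
n=9: moves to 6(W), 8(W); every one is W ⇒ L
n=10: can move to 5, which is L ⇒ W
n=11: the only move is to 10(W), a W ⇒ L
n=12: can move to 9, which is L ⇒ W
n=13: the only move is to 12(W), a W ⇒ L
n=14: can move to 7, which is L ⇒ W
n=15: moves to 10(W), 12(W), 14(W); every one is W ⇒ L
n=16: can move to 15, which is L ⇒ W
n=17: the only move is to 16(W), a W ⇒ L
L entries with 0 ≤ n ≤ 17: n = 0, 1, 3, 5, 7, 9, 11, 13, 15, 17; that makes 10.

10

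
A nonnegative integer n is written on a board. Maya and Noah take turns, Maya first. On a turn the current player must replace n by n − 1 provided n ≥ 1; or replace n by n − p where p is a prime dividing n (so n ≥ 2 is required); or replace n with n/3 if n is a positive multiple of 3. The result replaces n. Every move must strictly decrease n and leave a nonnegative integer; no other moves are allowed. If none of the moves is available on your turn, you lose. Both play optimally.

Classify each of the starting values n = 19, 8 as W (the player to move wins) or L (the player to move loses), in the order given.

19: W, 8: L

Compute win/loss labels from the base case upward. A position with no move is L. Any other position is W if it can reach an L in one move, else L.
n=0: no move → L
n=1: reaches L-position 0 → W
n=2: reaches L-position 0 → W
n=3: reaches L-position 0 → W
n=4: only reaches 2(W), 3(W), all W → L
n=5: reaches L-position 0 → W
n=6: reaches L-position 4 → W
n=7: reaches L-position 0 → W
n=8: only reaches 6(W), 7(W), all W → L
n=9: reaches L-position 8 → W
n=10: reaches L-position 8 → W
n=11: reaches L-position 0 → W
n=12: reaches L-position 4 → W
n=13: reaches L-position 0 → W
n=14: only reaches 7(W), 12(W), 13(W), all W → L
n=15: reaches L-position 14 → W
n=16: reaches L-position 14 → W
n=17: reaches L-position 0 → W
n=18: only reaches 6(W), 15(W), 16(W), 17(W), all W → L
n=19: reaches L-position 0 → W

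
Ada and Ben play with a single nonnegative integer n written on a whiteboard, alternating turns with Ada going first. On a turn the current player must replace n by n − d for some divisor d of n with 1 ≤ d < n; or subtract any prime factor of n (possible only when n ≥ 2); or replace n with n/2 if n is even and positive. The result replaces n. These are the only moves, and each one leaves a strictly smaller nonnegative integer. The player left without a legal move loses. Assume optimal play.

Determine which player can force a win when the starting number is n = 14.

Ben wins.

Use the standard recursion: the mover loses at a terminal position; elsewhere, the mover wins exactly when some move hands the opponent an L position.
n=0: no move → L
n=1: no move → L
n=2: can move to 0, which is L ⇒ W
n=3: can move to 0, which is L ⇒ W
n=4: moves to 2(W), 3(W); every one is W ⇒ L
n=5: can move to 0, which is L ⇒ W
n=6: can move to 4, which is L ⇒ W
n=7: can move to 0, which is L ⇒ W
n=8: can move to 4, which is L ⇒ W
n=9: moves to 6(W), 8(W); every one is W ⇒ L
n=10: can move to 9, which is L ⇒ W
n=11: can move to 0, which is L ⇒ W
n=12: can move to 9, which is L ⇒ W
n=13: can move to 0, which is L ⇒ W
n=14: moves to 7(W), 12(W), 13(W); every one is W ⇒ L
Every move from 14 reaches a W position, so the mover loses.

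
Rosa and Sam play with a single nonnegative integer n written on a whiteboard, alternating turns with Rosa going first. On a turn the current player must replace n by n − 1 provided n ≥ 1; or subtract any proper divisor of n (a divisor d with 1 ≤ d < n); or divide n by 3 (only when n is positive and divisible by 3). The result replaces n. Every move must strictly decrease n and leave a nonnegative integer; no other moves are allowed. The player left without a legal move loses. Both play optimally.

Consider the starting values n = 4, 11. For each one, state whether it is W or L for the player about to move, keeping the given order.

Label each position W (a win for the player to move) or L (a loss). A position with no legal move is L; any other position is W exactly when some move reaches an L, and L when every move reaches a W.
n=0: no move → L
n=1: reaches L-position 0 → W
n=2: only reaches 1(W), which is W → L
n=3: reaches L-position 2 → W
n=4: reaches L-position 2 → W
n=5: only reaches 4(W), which is W → L
n=6: reaches L-position 2 → W
n=7: only reaches 6(W), which is W → L
n=8: reaches L-position 7 → W
n=9: only reaches 3(W), 6(W), 8(W), all W → L
n=10: reaches L-position 5 → W
n=11: only reaches 10(W), which is W → L

4: W, 11: L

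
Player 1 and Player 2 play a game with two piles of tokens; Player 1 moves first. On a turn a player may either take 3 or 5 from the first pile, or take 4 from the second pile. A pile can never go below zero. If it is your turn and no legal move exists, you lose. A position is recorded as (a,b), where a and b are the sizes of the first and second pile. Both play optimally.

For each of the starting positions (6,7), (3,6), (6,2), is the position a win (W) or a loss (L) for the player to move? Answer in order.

(6,7): W, (3,6): L, (6,2): W

Build the W/L table. Terminal = L. A non-terminal position is W if it has a move to some L; otherwise it is L.
No move ever increases a pile, so every position that can arise here has a ≤ 6 and b ≤ 7; it is enough to label the cells with 0 ≤ a ≤ 6 and 0 ≤ b ≤ 7.
Every move lowers a or b (never raises either), so fill the grid row by row in increasing a, and left to right within a row: each cell's successors are then already labelled.
      b=0  b=1  b=2  b=3  b=4  b=5  b=6  b=7
a=0:    L    L    L    L    W    W    W    W
a=1:    L    L    L    L    W    W    W    W
a=2:    L    L    L    L    W    W    W    W
a=3:    W    W    W    W    L    L    L    L
a=4:    W    W    W    W    L    L    L    L
a=5:    W    W    W    W    L    L    L    L
a=6:    W    W    W    W    W    W    W    W
Cells with no legal move (terminal, hence L): (0,0), (0,1), (0,2), (0,3), (1,0), (1,1), (1,2), (1,3), (2,0), (2,1), (2,2), (2,3).
The remaining L cells, each justified by listing all of its moves:
(3,4): L (options (0,4)(W), (3,0)(W) are all W)
(3,5): L (options (0,5)(W), (3,1)(W) are all W)
(3,6): L (options (0,6)(W), (3,2)(W) are all W)
(3,7): L (options (0,7)(W), (3,3)(W) are all W)
(4,4): L (options (1,4)(W), (4,0)(W) are all W)
(4,5): L (options (1,5)(W), (4,1)(W) are all W)
(4,6): L (options (1,6)(W), (4,2)(W) are all W)
(4,7): L (options (1,7)(W), (4,3)(W) are all W)
(5,4): L (options (2,4)(W), (0,4)(W), (5,0)(W) are all W)
(5,5): L (options (2,5)(W), (0,5)(W), (5,1)(W) are all W)
(5,6): L (options (2,6)(W), (0,6)(W), (5,2)(W) are all W)
(5,7): L (options (2,7)(W), (0,7)(W), (5,3)(W) are all W)
Every other cell has at least one move into one of the L cells above, so it is W.
(6,7): the move to (3,7) reaches an L cell, so W
(3,6): one of the L cells justified above, so L
(6,2): the move to (1,2) reaches an L cell, so W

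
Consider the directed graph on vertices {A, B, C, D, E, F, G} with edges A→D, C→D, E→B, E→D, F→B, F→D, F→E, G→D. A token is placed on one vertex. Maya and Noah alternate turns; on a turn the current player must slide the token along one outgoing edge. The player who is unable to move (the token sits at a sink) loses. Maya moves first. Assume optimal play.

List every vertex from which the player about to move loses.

B, D

Compute win/loss labels from the base case upward. A position with no move is L. Any other position is W if it can reach an L in one move, else L.
Every edge goes from a vertex to one that appears earlier in the order B, D, E, F, A, G, C, so processing vertices in that order labels each vertex after all of its successors.
B: no outgoing edge → L
D: no outgoing edge → L
E: W (go to D, an L position)
F: W (go to D, an L position)
A: W (go to D, an L position)
G: W (go to D, an L position)
C: W (go to D, an L position)
Reading off the rows marked L gives the requested list; there are 2 such vertices.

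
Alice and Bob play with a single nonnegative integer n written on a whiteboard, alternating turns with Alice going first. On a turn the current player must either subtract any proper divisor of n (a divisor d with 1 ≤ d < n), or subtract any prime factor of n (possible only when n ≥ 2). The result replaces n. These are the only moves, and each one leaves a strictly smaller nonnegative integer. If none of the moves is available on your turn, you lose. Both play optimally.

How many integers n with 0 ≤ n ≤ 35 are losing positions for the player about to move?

Label each position W (a win for the player to move) or L (a loss). A position with no legal move is L; any other position is W exactly when some move reaches an L, and L when every move reaches a W.
n=0: no move → L
n=1: no move → L
n=2: can move to 0, which is L ⇒ W
n=3: can move to 0, which is L ⇒ W
n=4: moves to 2(W), 3(W); every one is W ⇒ L
n=5: can move to 0, which is L ⇒ W
n=6: can move to 4, which is L ⇒ W
n=7: can move to 0, which is L ⇒ W
n=8: can move to 4, which is L ⇒ W
n=9: moves to 6(W), 8(W); every one is W ⇒ L
n=10: can move to 9, which is L ⇒ W
n=11: can move to 0, which is L ⇒ W
n=12: can move to 9, which is L ⇒ W
n=13: can move to 0, which is L ⇒ W
n=14: moves to 7(W), 12(W), 13(W); every one is W ⇒ L
n=15: can move to 14, which is L ⇒ W
n=16: can move to 14, which is L ⇒ W
n=17: can move to 0, which is L ⇒ W
n=18: can move to 9, which is L ⇒ W
n=19: can move to 0, which is L ⇒ W
n=20: moves to 10(W), 15(W), 16(W), 18(W), 19(W); every one is W ⇒ L
n=21: can move to 14, which is L ⇒ W
n=22: can move to 20, which is L ⇒ W
n=23: can move to 0, which is L ⇒ W
n=24: can move to 20, which is L ⇒ W
n=25: can move to 20, which is L ⇒ W
n=26: moves to 13(W), 24(W), 25(W); every one is W ⇒ L
n=27: can move to 26, which is L ⇒ W
n=28: can move to 14, which is L ⇒ W
n=29: can move to 0, which is L ⇒ W
n=30: can move to 20, which is L ⇒ W
n=31: can move to 0, which is L ⇒ W
n=32: moves to 16(W), 24(W), 28(W), 30(W), 31(W); every one is W ⇒ L
n=33: can move to 32, which is L ⇒ W
n=34: can move to 32, which is L ⇒ W
n=35: moves to 28(W), 30(W), 34(W); every one is W ⇒ L
L entries with 0 ≤ n ≤ 35: n = 0, 1, 4, 9, 14, 20, 26, 32, 35; that makes 9.

9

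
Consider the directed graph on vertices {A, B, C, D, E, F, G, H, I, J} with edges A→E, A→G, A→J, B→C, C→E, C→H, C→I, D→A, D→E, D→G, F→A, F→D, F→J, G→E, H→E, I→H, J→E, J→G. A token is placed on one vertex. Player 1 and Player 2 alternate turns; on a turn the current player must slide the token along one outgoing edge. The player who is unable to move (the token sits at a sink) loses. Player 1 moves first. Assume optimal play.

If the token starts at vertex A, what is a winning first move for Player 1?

Move to E.

Compute win/loss labels from the base case upward. A position with no move is L. Any other position is W if it can reach an L in one move, else L.
Every edge goes from a vertex to one that appears earlier in the order E, G, H, J, A, D, I, F, C, B, so processing vertices in that order labels each vertex after all of its successors.
E: no outgoing edge → L
G: W (go to E, an L position)
H: W (go to E, an L position)
J: W (go to E, an L position)
A: W (go to E, an L position)
D: W (go to E, an L position)
I: L (sole option H(W) is W)
F: L (options D(W), A(W), J(W) are all W)
C: W (go to I, an L position)
B: L (sole option C(W) is W)
From A, the L positions reachable in one move are: E.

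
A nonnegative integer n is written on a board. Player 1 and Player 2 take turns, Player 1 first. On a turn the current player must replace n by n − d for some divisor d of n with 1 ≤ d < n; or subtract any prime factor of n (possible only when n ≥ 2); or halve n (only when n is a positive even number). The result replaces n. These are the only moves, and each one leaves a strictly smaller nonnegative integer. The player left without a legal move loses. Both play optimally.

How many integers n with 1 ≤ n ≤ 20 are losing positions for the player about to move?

5

Work bottom-up. With no move the player to move loses. Otherwise the position is W if at least one move leads to an L position for the opponent, and L if every move leads to a W.
n=0: no move → L
n=1: no move → L
n=2: →0(L), so W
n=3: →0(L), so W
n=4: →2(W), 3(W) — all W, so L
n=5: →0(L), so W
n=6: →4(L), so W
n=7: →0(L), so W
n=8: →4(L), so W
n=9: →6(W), 8(W) — all W, so L
n=10: →9(L), so W
n=11: →0(L), so W
n=12: →9(L), so W
n=13: →0(L), so W
n=14: →7(W), 12(W), 13(W) — all W, so L
n=15: →14(L), so W
n=16: →14(L), so W
n=17: →0(L), so W
n=18: →9(L), so W
n=19: →0(L), so W
n=20: →10(W), 15(W), 16(W), 18(W), 19(W) — all W, so L
L entries with 1 ≤ n ≤ 20 (n=0 is outside the asked range and is not counted): n = 1, 4, 9, 14, 20; that makes 5.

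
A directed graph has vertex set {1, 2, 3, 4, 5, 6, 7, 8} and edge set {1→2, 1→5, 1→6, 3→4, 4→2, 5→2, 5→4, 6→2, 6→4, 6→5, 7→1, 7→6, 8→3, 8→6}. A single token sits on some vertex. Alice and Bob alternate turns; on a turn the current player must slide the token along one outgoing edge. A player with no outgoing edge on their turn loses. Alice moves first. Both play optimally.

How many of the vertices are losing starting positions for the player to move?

3

Work bottom-up. With no move the player to move loses. Otherwise the position is W if at least one move leads to an L position for the opponent, and L if every move leads to a W.
Every edge goes from a vertex to one that appears earlier in the order 2, 4, 5, 6, 3, 1, 8, 7, so processing vertices in that order labels each vertex after all of its successors.
2: no outgoing edge → L
4: W (go to 2, an L position)
5: W (go to 2, an L position)
6: W (go to 2, an L position)
3: L (sole option 4(W) is W)
1: W (go to 2, an L position)
8: W (go to 3, an L position)
7: L (options 1(W), 6(W) are all W)
The L vertices are 2, 3, 7; that is 3 in all.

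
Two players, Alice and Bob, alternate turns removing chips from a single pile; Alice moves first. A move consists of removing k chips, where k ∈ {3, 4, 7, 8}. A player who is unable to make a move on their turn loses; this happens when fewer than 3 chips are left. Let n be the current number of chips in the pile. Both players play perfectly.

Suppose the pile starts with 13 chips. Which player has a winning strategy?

Classify positions by backward induction: terminal positions (no move available) are L. From any other position, the mover wins iff some move reaches an L.
n=0: no move → L
n=1: no move → L
n=2: no move → L
n=3: can move to 0, which is L ⇒ W
n=4: can move to 1, which is L ⇒ W
n=5: can move to 2, which is L ⇒ W
n=6: can move to 2, which is L ⇒ W
n=7: can move to 0, which is L ⇒ W
n=8: can move to 1, which is L ⇒ W
n=9: can move to 2, which is L ⇒ W
n=10: can move to 2, which is L ⇒ W
n=11: moves to 8(W), 7(W), 4(W), 3(W); every one is W ⇒ L
n=12: moves to 9(W), 8(W), 5(W), 4(W); every one is W ⇒ L
n=13: moves to 10(W), 9(W), 6(W), 5(W); every one is W ⇒ L
Every move from 13 reaches a W position, so the mover loses.

Bob wins.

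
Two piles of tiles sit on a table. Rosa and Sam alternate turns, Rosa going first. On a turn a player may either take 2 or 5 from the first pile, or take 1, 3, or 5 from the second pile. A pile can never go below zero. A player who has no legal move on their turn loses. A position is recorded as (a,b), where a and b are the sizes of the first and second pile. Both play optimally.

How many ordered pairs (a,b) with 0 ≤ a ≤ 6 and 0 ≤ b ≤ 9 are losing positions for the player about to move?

30

Work bottom-up. With no move the player to move loses. Otherwise the position is W if at least one move leads to an L position for the opponent, and L if every move leads to a W.
Every move lowers a or b (never raises either), so fill the grid row by row in increasing a, and left to right within a row: each cell's successors are then already labelled.
      b=0  b=1  b=2  b=3  b=4  b=5  b=6  b=7  b=8  b=9
a=0:    L    W    L    W    L    W    L    W    L    W
a=1:    L    W    L    W    L    W    L    W    L    W
a=2:    W    L    W    L    W    L    W    L    W    L
a=3:    W    L    W    L    W    L    W    L    W    L
a=4:    L    W    L    W    L    W    L    W    L    W
a=5:    W    W    W    W    W    W    W    W    W    W
a=6:    W    L    W    L    W    L    W    L    W    L
Cells with no legal move (terminal, hence L): (0,0), (1,0).
The remaining L cells, each justified by listing all of its moves:
(0,2): L (sole option (0,1)(W) is W)
(0,4): L (options (0,3)(W), (0,1)(W) are all W)
(0,6): L (options (0,5)(W), (0,3)(W), (0,1)(W) are all W)
(0,8): L (options (0,7)(W), (0,5)(W), (0,3)(W) are all W)
(1,2): L (sole option (1,1)(W) is W)
(1,4): L (options (1,3)(W), (1,1)(W) are all W)
(1,6): L (options (1,5)(W), (1,3)(W), (1,1)(W) are all W)
(1,8): L (options (1,7)(W), (1,5)(W), (1,3)(W) are all W)
(2,1): L (options (0,1)(W), (2,0)(W) are all W)
(2,3): L (options (0,3)(W), (2,2)(W), (2,0)(W) are all W)
(2,5): L (options (0,5)(W), (2,4)(W), (2,2)(W), (2,0)(W) are all W)
(2,7): L (options (0,7)(W), (2,6)(W), (2,4)(W), (2,2)(W) are all W)
(2,9): L (options (0,9)(W), (2,8)(W), (2,6)(W), (2,4)(W) are all W)
(3,1): L (options (1,1)(W), (3,0)(W) are all W)
(3,3): L (options (1,3)(W), (3,2)(W), (3,0)(W) are all W)
(3,5): L (options (1,5)(W), (3,4)(W), (3,2)(W), (3,0)(W) are all W)
(3,7): L (options (1,7)(W), (3,6)(W), (3,4)(W), (3,2)(W) are all W)
(3,9): L (options (1,9)(W), (3,8)(W), (3,6)(W), (3,4)(W) are all W)
(4,0): L (sole option (2,0)(W) is W)
(4,2): L (options (2,2)(W), (4,1)(W) are all W)
(4,4): L (options (2,4)(W), (4,3)(W), (4,1)(W) are all W)
(4,6): L (options (2,6)(W), (4,5)(W), (4,3)(W), (4,1)(W) are all W)
(4,8): L (options (2,8)(W), (4,7)(W), (4,5)(W), (4,3)(W) are all W)
(6,1): L (options (4,1)(W), (1,1)(W), (6,0)(W) are all W)
(6,3): L (options (4,3)(W), (1,3)(W), (6,2)(W), (6,0)(W) are all W)
(6,5): L (options (4,5)(W), (1,5)(W), (6,4)(W), (6,2)(W), (6,0)(W) are all W)
(6,7): L (options (4,7)(W), (1,7)(W), (6,6)(W), (6,4)(W), (6,2)(W) are all W)
(6,9): L (options (4,9)(W), (1,9)(W), (6,8)(W), (6,6)(W), (6,4)(W) are all W)
Every other cell has at least one move into one of the L cells above, so it is W.
L cells per row: a=0: 5, a=1: 5, a=2: 5, a=3: 5, a=4: 5, a=5: 0, a=6: 5; total 30.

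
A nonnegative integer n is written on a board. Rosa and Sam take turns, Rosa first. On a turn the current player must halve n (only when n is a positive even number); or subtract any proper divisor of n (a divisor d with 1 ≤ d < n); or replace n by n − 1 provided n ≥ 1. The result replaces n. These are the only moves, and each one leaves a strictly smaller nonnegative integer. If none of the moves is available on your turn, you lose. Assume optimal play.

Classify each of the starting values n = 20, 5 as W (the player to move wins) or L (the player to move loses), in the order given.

20: W, 5: L

Build the W/L table. Terminal = L. A non-terminal position is W if it has a move to some L; otherwise it is L.
n=0: no move → L
n=1: →0(L), so W
n=2: →1(W) only, which is W, so L
n=3: →2(L), so W
n=4: →2(L), so W
n=5: →4(W) only, which is W, so L
n=6: →5(L), so W
n=7: →6(W) only, which is W, so L
n=8: →7(L), so W
n=9: →6(W), 8(W) — all W, so L
n=10: →5(L), so W
n=11: →10(W) only, which is W, so L
n=12: →9(L), so W
n=13: →12(W) only, which is W, so L
n=14: →7(L), so W
n=15: →10(W), 12(W), 14(W) — all W, so L
n=16: →15(L), so W
n=17: →16(W) only, which is W, so L
n=18: →9(L), so W
n=19: →18(W) only, which is W, so L
n=20: →15(L), so W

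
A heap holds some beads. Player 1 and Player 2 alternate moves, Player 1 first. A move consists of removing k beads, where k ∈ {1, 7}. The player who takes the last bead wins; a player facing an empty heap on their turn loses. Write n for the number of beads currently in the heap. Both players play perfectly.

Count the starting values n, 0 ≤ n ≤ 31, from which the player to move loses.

Classify positions by backward induction: terminal positions (no move available) are L. From any other position, the mover wins iff some move reaches an L.
n=0: no move → L
n=1: W (go to 0, an L position)
n=2: L (sole option 1(W) is W)
n=3: W (go to 2, an L position)
n=4: L (sole option 3(W) is W)
n=5: W (go to 4, an L position)
n=6: L (sole option 5(W) is W)
n=7: W (go to 6, an L position)
n=8: L (options 7(W), 1(W) are all W)
n=9: W (go to 8, an L position)
n=10: L (options 9(W), 3(W) are all W)
n=11: W (go to 10, an L position)
n=12: L (options 11(W), 5(W) are all W)
n=13: W (go to 12, an L position)
n=14: L (options 13(W), 7(W) are all W)
n=15: W (go to 14, an L position)
n=16: L (options 15(W), 9(W) are all W)
n=17: W (go to 16, an L position)
n=18: L (options 17(W), 11(W) are all W)
n=19: W (go to 18, an L position)
n=20: L (options 19(W), 13(W) are all W)
n=21: W (go to 20, an L position)
n=22: L (options 21(W), 15(W) are all W)
n=23: W (go to 22, an L position)
n=24: L (options 23(W), 17(W) are all W)
n=25: W (go to 24, an L position)
n=26: L (options 25(W), 19(W) are all W)
n=27: W (go to 26, an L position)
n=28: L (options 27(W), 21(W) are all W)
n=29: W (go to 28, an L position)
n=30: L (options 29(W), 23(W) are all W)
n=31: W (go to 30, an L position)
L entries with 0 ≤ n ≤ 31: n = 0, 2, 4, 6, 8, 10, 12, 14, 16, 18, 20, 22, 24, 26, 28, 30; that makes 16.

16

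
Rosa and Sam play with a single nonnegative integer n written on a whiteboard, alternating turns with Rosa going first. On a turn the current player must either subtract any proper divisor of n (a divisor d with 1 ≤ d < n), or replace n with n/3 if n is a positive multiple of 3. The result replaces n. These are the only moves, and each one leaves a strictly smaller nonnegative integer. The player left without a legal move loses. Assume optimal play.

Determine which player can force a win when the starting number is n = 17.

Sam wins.

Label each position W (a win for the player to move) or L (a loss). A position with no legal move is L; any other position is W exactly when some move reaches an L, and L when every move reaches a W.
n=0: no move → L
n=1: no move → L
n=2: can move to 1, which is L ⇒ W
n=3: can move to 1, which is L ⇒ W
n=4: moves to 2(W), 3(W); every one is W ⇒ L
n=5: can move to 4, which is L ⇒ W
n=6: can move to 4, which is L ⇒ W
n=7: the only move is to 6(W), a W ⇒ L
n=8: can move to 4, which is L ⇒ W
n=9: moves to 3(W), 6(W), 8(W); every one is W ⇒ L
n=10: can move to 9, which is L ⇒ W
n=11: the only move is to 10(W), a W ⇒ L
n=12: can move to 4, which is L ⇒ W
n=13: the only move is to 12(W), a W ⇒ L
n=14: can move to 7, which is L ⇒ W
n=15: moves to 5(W), 10(W), 12(W), 14(W); every one is W ⇒ L
n=16: can move to 15, which is L ⇒ W
n=17: the only move is to 16(W), a W ⇒ L
The starting position 17 is L: whatever Rosa does, the opponent receives a W position.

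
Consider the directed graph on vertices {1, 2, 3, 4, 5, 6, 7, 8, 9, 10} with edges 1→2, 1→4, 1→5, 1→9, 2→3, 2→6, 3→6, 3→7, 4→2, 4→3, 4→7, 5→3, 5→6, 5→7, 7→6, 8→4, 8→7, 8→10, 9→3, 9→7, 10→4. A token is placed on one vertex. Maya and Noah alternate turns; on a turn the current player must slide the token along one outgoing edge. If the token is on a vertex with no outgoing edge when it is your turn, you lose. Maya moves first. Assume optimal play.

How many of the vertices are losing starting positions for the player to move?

Compute win/loss labels from the base case upward. A position with no move is L. Any other position is W if it can reach an L in one move, else L.
Every edge goes from a vertex to one that appears earlier in the order 6, 7, 3, 9, 5, 2, 4, 1, 10, 8, so processing vertices in that order labels each vertex after all of its successors.
6: no outgoing edge → L
7: can move to 6, which is L ⇒ W
3: can move to 6, which is L ⇒ W
9: moves to 3(W), 7(W); every one is W ⇒ L
5: can move to 6, which is L ⇒ W
2: can move to 6, which is L ⇒ W
4: moves to 2(W), 3(W), 7(W); every one is W ⇒ L
1: can move to 4, which is L ⇒ W
10: can move to 4, which is L ⇒ W
8: can move to 4, which is L ⇒ W
The L vertices are 4, 6, 9; that is 3 in all.

3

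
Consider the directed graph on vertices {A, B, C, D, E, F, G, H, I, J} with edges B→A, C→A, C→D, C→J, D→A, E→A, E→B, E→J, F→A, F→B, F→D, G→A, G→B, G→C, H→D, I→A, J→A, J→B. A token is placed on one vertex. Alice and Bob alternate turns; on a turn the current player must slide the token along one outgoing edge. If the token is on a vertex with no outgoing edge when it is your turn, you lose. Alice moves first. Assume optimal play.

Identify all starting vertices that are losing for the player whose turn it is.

Compute win/loss labels from the base case upward. A position with no move is L. Any other position is W if it can reach an L in one move, else L.
Every edge goes from a vertex to one that appears earlier in the order A, B, J, E, D, C, I, H, F, G, so processing vertices in that order labels each vertex after all of its successors.
A: no outgoing edge → L
B: →A(L), so W
J: →A(L), so W
E: →A(L), so W
D: →A(L), so W
C: →A(L), so W
I: →A(L), so W
H: →D(W) only, which is W, so L
F: →A(L), so W
G: →A(L), so W
Reading off the rows marked L gives the requested list; there are 2 such vertices.

A, H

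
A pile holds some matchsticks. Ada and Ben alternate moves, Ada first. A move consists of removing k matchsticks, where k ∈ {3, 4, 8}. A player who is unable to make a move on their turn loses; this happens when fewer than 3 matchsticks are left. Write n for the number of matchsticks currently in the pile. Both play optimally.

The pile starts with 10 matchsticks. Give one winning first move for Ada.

Compute win/loss labels from the base case upward. A position with no move is L. Any other position is W if it can reach an L in one move, else L.
n=0: no move → L
n=1: no move → L
n=2: no move → L
n=3: reaches L-position 0 → W
n=4: reaches L-position 1 → W
n=5: reaches L-position 2 → W
n=6: reaches L-position 2 → W
n=7: only reaches 4(W), 3(W), all W → L
n=8: reaches L-position 0 → W
n=9: reaches L-position 1 → W
n=10: reaches L-position 7 → W
From 10, the L positions reachable in one move are: 7, 2. Any move reaching one of these is winning.

Remove 3, leaving 7.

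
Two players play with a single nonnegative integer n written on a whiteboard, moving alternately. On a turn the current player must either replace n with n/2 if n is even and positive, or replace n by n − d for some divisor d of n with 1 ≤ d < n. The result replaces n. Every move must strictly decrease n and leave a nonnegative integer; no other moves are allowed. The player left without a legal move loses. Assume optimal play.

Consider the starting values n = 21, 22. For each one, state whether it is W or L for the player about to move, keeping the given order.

Positions with no move are L. A position that does have a move is losing for the player to move precisely when every available move leads to a winning position for the opponent. Fill in the labels:
n=0: no move → L
n=1: no move → L
n=2: →1(L), so W
n=3: →2(W) only, which is W, so L
n=4: →3(L), so W
n=5: →4(W) only, which is W, so L
n=6: →3(L), so W
n=7: →6(W) only, which is W, so L
n=8: →7(L), so W
n=9: →6(W), 8(W) — all W, so L
n=10: →5(L), so W
n=11: →10(W) only, which is W, so L
n=12: →9(L), so W
n=13: →12(W) only, which is W, so L
n=14: →7(L), so W
n=15: →10(W), 12(W), 14(W) — all W, so L
n=16: →15(L), so W
n=17: →16(W) only, which is W, so L
n=18: →9(L), so W
n=19: →18(W) only, which is W, so L
n=20: →15(L), so W
n=21: →14(W), 18(W), 20(W) — all W, so L
n=22: →11(L), so W

21: L, 22: W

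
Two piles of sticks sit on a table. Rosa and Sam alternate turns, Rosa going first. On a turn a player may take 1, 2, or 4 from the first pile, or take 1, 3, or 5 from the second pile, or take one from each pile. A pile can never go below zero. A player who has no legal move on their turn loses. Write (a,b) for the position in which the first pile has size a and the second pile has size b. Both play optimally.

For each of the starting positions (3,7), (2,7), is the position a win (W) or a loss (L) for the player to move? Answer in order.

(3,7): W, (2,7): L

Use the standard recursion: the mover loses at a terminal position; elsewhere, the mover wins exactly when some move hands the opponent an L position.
No move ever increases a pile, so every position that can arise here has a ≤ 3 and b ≤ 7; it is enough to label the cells with 0 ≤ a ≤ 3 and 0 ≤ b ≤ 7.
Every move lowers a or b (never raises either), so fill the grid row by row in increasing a, and left to right within a row: each cell's successors are then already labelled.
      b=0  b=1  b=2  b=3  b=4  b=5  b=6  b=7
a=0:    L    W    L    W    L    W    L    W
a=1:    W    W    W    W    W    W    W    W
a=2:    W    L    W    L    W    L    W    L
a=3:    L    W    W    W    W    W    W    W
Cells with no legal move (terminal, hence L): (0,0).
The remaining L cells, each justified by listing all of its moves:
(0,2): only reaches (0,1)(W), which is W → L
(0,4): only reaches (0,3)(W), (0,1)(W), all W → L
(0,6): only reaches (0,5)(W), (0,3)(W), (0,1)(W), all W → L
(2,1): only reaches (1,1)(W), (0,1)(W), (2,0)(W), (1,0)(W), all W → L
(2,3): only reaches (1,3)(W), (0,3)(W), (2,2)(W), (2,0)(W), (1,2)(W), all W → L
(2,5): only reaches (1,5)(W), (0,5)(W), (2,4)(W), (2,2)(W), (2,0)(W), (1,4)(W), all W → L
(2,7): only reaches (1,7)(W), (0,7)(W), (2,6)(W), (2,4)(W), (2,2)(W), (1,6)(W), all W → L
(3,0): only reaches (2,0)(W), (1,0)(W), all W → L
Every other cell has at least one move into one of the L cells above, so it is W.
(3,7): the move to (2,7) reaches an L cell, so W
(2,7): one of the L cells justified above, so L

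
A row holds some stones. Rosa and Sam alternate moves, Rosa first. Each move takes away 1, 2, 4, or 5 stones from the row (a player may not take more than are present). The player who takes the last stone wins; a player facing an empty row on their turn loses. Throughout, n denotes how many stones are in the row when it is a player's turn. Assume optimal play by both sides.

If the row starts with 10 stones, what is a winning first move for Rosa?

Classify positions by backward induction: terminal positions (no move available) are L. From any other position, the mover wins iff some move reaches an L.
n=0: no move → L
n=1: reaches L-position 0 → W
n=2: reaches L-position 0 → W
n=3: only reaches 2(W), 1(W), all W → L
n=4: reaches L-position 3 → W
n=5: reaches L-position 3 → W
n=6: only reaches 5(W), 4(W), 2(W), 1(W), all W → L
n=7: reaches L-position 6 → W
n=8: reaches L-position 6 → W
n=9: only reaches 8(W), 7(W), 5(W), 4(W), all W → L
n=10: reaches L-position 9 → W
From 10, the L positions reachable in one move are: 9, 6. Any move reaching one of these is winning.

Remove 1, leaving 9.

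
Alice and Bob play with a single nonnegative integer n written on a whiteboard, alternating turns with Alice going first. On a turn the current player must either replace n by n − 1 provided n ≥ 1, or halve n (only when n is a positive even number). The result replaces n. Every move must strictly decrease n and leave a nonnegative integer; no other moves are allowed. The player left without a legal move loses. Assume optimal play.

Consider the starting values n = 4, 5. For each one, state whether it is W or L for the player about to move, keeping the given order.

Classify positions by backward induction: terminal positions (no move available) are L. From any other position, the mover wins iff some move reaches an L.
n=0: no move → L
n=1: reaches L-position 0 → W
n=2: only reaches 1(W), which is W → L
n=3: reaches L-position 2 → W
n=4: reaches L-position 2 → W
n=5: only reaches 4(W), which is W → L

4: W, 5: L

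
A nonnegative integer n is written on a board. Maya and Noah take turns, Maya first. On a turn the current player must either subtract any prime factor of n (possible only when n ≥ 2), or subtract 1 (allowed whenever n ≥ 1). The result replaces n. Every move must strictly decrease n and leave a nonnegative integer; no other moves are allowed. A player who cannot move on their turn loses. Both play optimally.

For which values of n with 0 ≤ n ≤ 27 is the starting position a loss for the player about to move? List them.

Positions with no move are L. A position that does have a move is losing for the player to move precisely when every available move leads to a winning position for the opponent. Fill in the labels:
n=0: no move → L
n=1: W (go to 0, an L position)
n=2: W (go to 0, an L position)
n=3: W (go to 0, an L position)
n=4: L (options 2(W), 3(W) are all W)
n=5: W (go to 0, an L position)
n=6: W (go to 4, an L position)
n=7: W (go to 0, an L position)
n=8: L (options 6(W), 7(W) are all W)
n=9: W (go to 8, an L position)
n=10: W (go to 8, an L position)
n=11: W (go to 0, an L position)
n=12: L (options 9(W), 10(W), 11(W) are all W)
n=13: W (go to 0, an L position)
n=14: W (go to 12, an L position)
n=15: W (go to 12, an L position)
n=16: L (options 14(W), 15(W) are all W)
n=17: W (go to 0, an L position)
n=18: W (go to 16, an L position)
n=19: W (go to 0, an L position)
n=20: L (options 15(W), 18(W), 19(W) are all W)
n=21: W (go to 20, an L position)
n=22: W (go to 20, an L position)
n=23: W (go to 0, an L position)
n=24: L (options 21(W), 22(W), 23(W) are all W)
n=25: W (go to 20, an L position)
n=26: W (go to 24, an L position)
n=27: W (go to 24, an L position)
The losing starting values of n are exactly the entries labelled L in this table (7 of them).

0, 4, 8, 12, 16, 20, 24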